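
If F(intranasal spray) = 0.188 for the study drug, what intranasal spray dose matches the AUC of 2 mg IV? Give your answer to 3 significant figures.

D_intranasal = 10.6 mg

For equal systemic exposure: F × D_ev = D_iv
D_ev = D_iv / F = 2 / 0.188 = 10.6383 mg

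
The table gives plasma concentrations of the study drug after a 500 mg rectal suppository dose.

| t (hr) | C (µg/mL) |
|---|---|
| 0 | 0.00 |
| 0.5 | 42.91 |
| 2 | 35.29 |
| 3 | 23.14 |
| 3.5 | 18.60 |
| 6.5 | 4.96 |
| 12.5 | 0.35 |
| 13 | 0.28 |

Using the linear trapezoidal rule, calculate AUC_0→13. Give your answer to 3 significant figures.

Trapezoidal AUC_0→13:
  [0→0.5]: (0.00+42.91)/2 × 0.5 = 10.7275
  [0.5→2]: (42.91+35.29)/2 × 1.5 = 58.65
  [2→3]: (35.29+23.14)/2 × 1 = 29.215
  [3→3.5]: (23.14+18.60)/2 × 0.5 = 10.435
  [3.5→6.5]: (18.60+4.96)/2 × 3 = 35.34
  [6.5→12.5]: (4.96+0.35)/2 × 6 = 15.93
  [12.5→13]: (0.35+0.28)/2 × 0.5 = 0.1575
  Sum = 160.455 µg/mL·hr

AUC = 160 µg/mL·hr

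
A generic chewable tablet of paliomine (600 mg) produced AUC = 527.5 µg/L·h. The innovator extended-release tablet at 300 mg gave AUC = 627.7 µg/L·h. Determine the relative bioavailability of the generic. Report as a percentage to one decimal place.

F_rel = 42.0%

F_rel = (AUC_test/D_test) / (AUC_ref/D_ref)
      = (527.5/600) / (627.7/300)
      = 0.879167 / 2.09233 = 0.4202 = 42.02%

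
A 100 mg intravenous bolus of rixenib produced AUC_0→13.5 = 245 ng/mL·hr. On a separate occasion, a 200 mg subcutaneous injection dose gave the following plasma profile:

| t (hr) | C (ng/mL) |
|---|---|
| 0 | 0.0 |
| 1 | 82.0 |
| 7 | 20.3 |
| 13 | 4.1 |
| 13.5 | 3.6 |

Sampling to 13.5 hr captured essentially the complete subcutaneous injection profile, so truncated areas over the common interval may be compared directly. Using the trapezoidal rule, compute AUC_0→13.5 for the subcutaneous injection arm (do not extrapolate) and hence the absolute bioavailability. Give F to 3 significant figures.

Trapezoidal AUC_0→13.5 (subcutaneous injection):
  [0→1]: (0.0+82.0)/2 × 1 = 41.0
  [1→7]: (82.0+20.3)/2 × 6 = 306.9
  [7→13]: (20.3+4.1)/2 × 6 = 73.2
  [13→13.5]: (4.1+3.6)/2 × 0.5 = 1.925
  Sum = 423.025 ng/mL·hr
F = (AUC_ev/D_ev)/(AUC_iv/D_iv) = (423.025/200)/(245/100) = 2.115125/2.45 = 0.8633

F = 0.863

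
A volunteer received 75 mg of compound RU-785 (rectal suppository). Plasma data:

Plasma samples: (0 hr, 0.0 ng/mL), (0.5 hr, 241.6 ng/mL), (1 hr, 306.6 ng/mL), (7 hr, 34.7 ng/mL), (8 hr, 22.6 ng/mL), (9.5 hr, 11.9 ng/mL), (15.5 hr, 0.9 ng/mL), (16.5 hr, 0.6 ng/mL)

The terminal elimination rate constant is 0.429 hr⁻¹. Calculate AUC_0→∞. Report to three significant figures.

AUC = 1320 ng/mL·hr

Trapezoidal AUC_0→16.5:
  [0→0.5]: (0.0+241.6)/2 × 0.5 = 60.4
  [0.5→1]: (241.6+306.6)/2 × 0.5 = 137.05
  [1→7]: (306.6+34.7)/2 × 6 = 1023.9
  [7→8]: (34.7+22.6)/2 × 1 = 28.65
  [8→9.5]: (22.6+11.9)/2 × 1.5 = 25.875
  [9.5→15.5]: (11.9+0.9)/2 × 6 = 38.4
  [15.5→16.5]: (0.9+0.6)/2 × 1 = 0.75
  Sum = 1315.025 ng/mL·hr
Extrapolated tail: C_last / k_e = 0.6 / 0.429 = 1.399
AUC_0→∞ = 1315.025 + 1.399 = 1316.424 ng/mL·hr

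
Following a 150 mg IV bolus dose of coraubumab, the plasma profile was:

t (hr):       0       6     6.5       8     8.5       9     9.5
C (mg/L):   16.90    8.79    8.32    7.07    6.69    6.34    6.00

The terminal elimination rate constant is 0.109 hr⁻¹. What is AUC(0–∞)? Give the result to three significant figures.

AUC = 158 mg/L·hr

Trapezoidal AUC_0→9.5:
  [0→6]: (16.90+8.79)/2 × 6 = 77.07
  [6→6.5]: (8.79+8.32)/2 × 0.5 = 4.2775
  [6.5→8]: (8.32+7.07)/2 × 1.5 = 11.5425
  [8→8.5]: (7.07+6.69)/2 × 0.5 = 3.44
  [8.5→9]: (6.69+6.34)/2 × 0.5 = 3.2575
  [9→9.5]: (6.34+6.00)/2 × 0.5 = 3.085
  Sum = 102.6725 mg/L·hr
Extrapolated tail: C_last / k_e = 6.00 / 0.109 = 55.046
AUC_0→∞ = 102.6725 + 55.046 = 157.7185 mg/L·hr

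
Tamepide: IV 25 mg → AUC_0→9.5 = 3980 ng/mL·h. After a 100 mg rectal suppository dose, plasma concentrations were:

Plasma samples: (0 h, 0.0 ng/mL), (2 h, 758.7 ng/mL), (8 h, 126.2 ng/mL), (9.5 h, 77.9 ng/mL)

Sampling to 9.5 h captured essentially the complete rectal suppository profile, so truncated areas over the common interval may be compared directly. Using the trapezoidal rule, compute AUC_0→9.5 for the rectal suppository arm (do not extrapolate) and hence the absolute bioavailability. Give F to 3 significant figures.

Trapezoidal AUC_0→9.5 (rectal suppository):
  [0→2]: (0.0+758.7)/2 × 2 = 758.7
  [2→8]: (758.7+126.2)/2 × 6 = 2654.7
  [8→9.5]: (126.2+77.9)/2 × 1.5 = 153.075
  Sum = 3566.475 ng/mL·h
F = (AUC_ev/D_ev)/(AUC_iv/D_iv) = (3566.475/100)/(3980/25) = 35.66475/159.2 = 0.2240

F = 0.224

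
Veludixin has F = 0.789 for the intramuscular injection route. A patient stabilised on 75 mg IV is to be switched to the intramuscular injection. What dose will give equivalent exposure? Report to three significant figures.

D_intramuscular = 95.1 mg

For equal systemic exposure: F × D_ev = D_iv
D_ev = D_iv / F = 75 / 0.789 = 95.057 mg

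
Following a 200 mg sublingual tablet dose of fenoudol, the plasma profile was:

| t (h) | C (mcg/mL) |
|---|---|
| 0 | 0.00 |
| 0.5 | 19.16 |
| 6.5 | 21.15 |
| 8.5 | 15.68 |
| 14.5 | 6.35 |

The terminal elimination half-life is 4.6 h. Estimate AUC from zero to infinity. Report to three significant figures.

AUC = 271 mcg/mL·h

Trapezoidal AUC_0→14.5:
  [0→0.5]: (0.00+19.16)/2 × 0.5 = 4.79
  [0.5→6.5]: (19.16+21.15)/2 × 6 = 120.93
  [6.5→8.5]: (21.15+15.68)/2 × 2 = 36.83
  [8.5→14.5]: (15.68+6.35)/2 × 6 = 66.09
  Sum = 228.64 mcg/mL·h
k_e = ln2 / t½ = 0.693147 / 4.6 = 0.1507 h^-1
Extrapolated tail: C_last / k_e = 6.35 / 0.1507 = 42.137
AUC_0→∞ = 228.64 + 42.137 = 270.777 mcg/mL·h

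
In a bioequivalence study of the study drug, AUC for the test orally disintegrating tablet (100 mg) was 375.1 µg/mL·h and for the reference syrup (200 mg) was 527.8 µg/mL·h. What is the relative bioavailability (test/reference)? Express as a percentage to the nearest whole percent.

F_rel = (AUC_test/D_test) / (AUC_ref/D_ref)
      = (375.1/100) / (527.8/200)
      = 3.751 / 2.639 = 1.4214 = 142.14%

F_rel = 142%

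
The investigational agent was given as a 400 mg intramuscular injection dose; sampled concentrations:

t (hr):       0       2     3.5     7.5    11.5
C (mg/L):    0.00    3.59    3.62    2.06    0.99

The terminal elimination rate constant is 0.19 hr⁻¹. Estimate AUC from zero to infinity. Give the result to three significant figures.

AUC = 31.7 mg/L·hr

Trapezoidal AUC_0→11.5:
  [0→2]: (0.00+3.59)/2 × 2 = 3.59
  [2→3.5]: (3.59+3.62)/2 × 1.5 = 5.4075
  [3.5→7.5]: (3.62+2.06)/2 × 4 = 11.36
  [7.5→11.5]: (2.06+0.99)/2 × 4 = 6.1
  Sum = 26.4575 mg/L·hr
Extrapolated tail: C_last / k_e = 0.99 / 0.19 = 5.211
AUC_0→∞ = 26.4575 + 5.211 = 31.6685 mg/L·hr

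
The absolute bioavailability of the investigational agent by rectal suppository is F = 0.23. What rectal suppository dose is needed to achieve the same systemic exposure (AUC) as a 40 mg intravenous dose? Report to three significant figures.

D_rectal = 174 mg

For equal systemic exposure: F × D_ev = D_iv
D_ev = D_iv / F = 40 / 0.23 = 173.913 mg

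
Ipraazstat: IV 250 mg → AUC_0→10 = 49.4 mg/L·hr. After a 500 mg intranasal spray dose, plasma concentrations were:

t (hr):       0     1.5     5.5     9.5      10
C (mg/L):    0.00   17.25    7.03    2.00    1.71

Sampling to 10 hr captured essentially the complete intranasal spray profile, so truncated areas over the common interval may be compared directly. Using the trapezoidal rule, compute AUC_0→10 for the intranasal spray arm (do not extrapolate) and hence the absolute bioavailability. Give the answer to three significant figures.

Trapezoidal AUC_0→10 (intranasal spray):
  [0→1.5]: (0.00+17.25)/2 × 1.5 = 12.9375
  [1.5→5.5]: (17.25+7.03)/2 × 4 = 48.56
  [5.5→9.5]: (7.03+2.00)/2 × 4 = 18.06
  [9.5→10]: (2.00+1.71)/2 × 0.5 = 0.9275
  Sum = 80.485 mg/L·hr
F = (AUC_ev/D_ev)/(AUC_iv/D_iv) = (80.485/500)/(49.4/250) = 0.16097/0.1976 = 0.8146

F = 0.815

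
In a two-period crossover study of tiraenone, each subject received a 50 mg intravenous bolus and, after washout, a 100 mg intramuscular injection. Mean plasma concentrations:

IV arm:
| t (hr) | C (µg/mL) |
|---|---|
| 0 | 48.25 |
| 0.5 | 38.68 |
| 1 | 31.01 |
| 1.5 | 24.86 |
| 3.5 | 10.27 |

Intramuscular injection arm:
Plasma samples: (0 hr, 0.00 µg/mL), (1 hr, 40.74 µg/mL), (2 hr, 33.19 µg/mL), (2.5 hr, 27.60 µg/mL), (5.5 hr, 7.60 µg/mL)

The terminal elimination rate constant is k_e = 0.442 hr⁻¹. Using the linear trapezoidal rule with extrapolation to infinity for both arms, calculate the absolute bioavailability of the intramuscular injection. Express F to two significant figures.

Trapezoidal AUC_0→3.5 (IV):
  [0→0.5]: (48.25+38.68)/2 × 0.5 = 21.7325
  [0.5→1]: (38.68+31.01)/2 × 0.5 = 17.4225
  [1→1.5]: (31.01+24.86)/2 × 0.5 = 13.9675
  [1.5→3.5]: (24.86+10.27)/2 × 2 = 35.13
  Sum = 88.2525 µg/mL·hr
IV tail: 10.27/0.442 = 23.235; AUC_iv,0→∞ = 88.2525 + 23.235 = 111.4875 µg/mL·hr
Trapezoidal AUC_0→5.5 (intramuscular injection):
  [0→1]: (0.00+40.74)/2 × 1 = 20.37
  [1→2]: (40.74+33.19)/2 × 1 = 36.965
  [2→2.5]: (33.19+27.60)/2 × 0.5 = 15.1975
  [2.5→5.5]: (27.60+7.60)/2 × 3 = 52.8
  Sum = 125.3325 µg/mL·hr
intramuscular injection tail: 7.60/0.442 = 17.195; AUC_ev,0→∞ = 125.3325 + 17.195 = 142.5275 µg/mL·hr
F = (AUC_ev/D_ev)/(AUC_iv/D_iv) = (142.5275/100)/(111.4875/50) = 1.425275/2.22975 = 0.6392

F = 0.64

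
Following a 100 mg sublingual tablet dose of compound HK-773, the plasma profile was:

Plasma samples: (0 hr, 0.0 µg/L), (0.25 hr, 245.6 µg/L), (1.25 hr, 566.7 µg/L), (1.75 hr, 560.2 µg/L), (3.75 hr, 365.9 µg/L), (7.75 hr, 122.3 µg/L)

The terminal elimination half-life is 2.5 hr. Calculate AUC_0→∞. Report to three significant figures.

Trapezoidal AUC_0→7.75:
  [0→0.25]: (0.0+245.6)/2 × 0.25 = 30.7
  [0.25→1.25]: (245.6+566.7)/2 × 1 = 406.15
  [1.25→1.75]: (566.7+560.2)/2 × 0.5 = 281.725
  [1.75→3.75]: (560.2+365.9)/2 × 2 = 926.1
  [3.75→7.75]: (365.9+122.3)/2 × 4 = 976.4
  Sum = 2621.075 µg/L·hr
k_e = ln2 / t½ = 0.693147 / 2.5 = 0.2773 hr^-1
Extrapolated tail: C_last / k_e = 122.3 / 0.2773 = 441.039
AUC_0→∞ = 2621.075 + 441.039 = 3062.114 µg/L·hr

AUC = 3060 µg/L·hr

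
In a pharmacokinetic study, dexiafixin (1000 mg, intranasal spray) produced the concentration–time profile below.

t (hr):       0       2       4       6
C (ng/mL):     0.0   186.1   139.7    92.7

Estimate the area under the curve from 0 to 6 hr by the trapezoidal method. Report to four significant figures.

AUC = 744.3 ng/mL·hr

Trapezoidal AUC_0→6:
  [0→2]: (0.0+186.1)/2 × 2 = 186.1
  [2→4]: (186.1+139.7)/2 × 2 = 325.8
  [4→6]: (139.7+92.7)/2 × 2 = 232.4
  Sum = 744.3 ng/mL·hr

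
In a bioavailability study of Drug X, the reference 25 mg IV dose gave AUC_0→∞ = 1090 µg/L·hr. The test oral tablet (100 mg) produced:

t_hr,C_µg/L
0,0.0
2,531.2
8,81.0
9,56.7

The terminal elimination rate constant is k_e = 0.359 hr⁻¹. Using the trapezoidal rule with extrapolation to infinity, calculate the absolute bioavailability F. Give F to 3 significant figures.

F = 0.595

Trapezoidal AUC_0→9 (oral tablet):
  [0→2]: (0.0+531.2)/2 × 2 = 531.2
  [2→8]: (531.2+81.0)/2 × 6 = 1836.6
  [8→9]: (81.0+56.7)/2 × 1 = 68.85
  Sum = 2436.65 µg/L·hr
Tail: C_last/k_e = 56.7/0.359 = 157.939
AUC_0→∞ (oral tablet) = 2436.65 + 157.939 = 2594.589 µg/L·hr
F = (AUC_ev/D_ev)/(AUC_iv/D_iv) = (2594.589/100)/(1090/25) = 25.94589/43.6 = 0.5951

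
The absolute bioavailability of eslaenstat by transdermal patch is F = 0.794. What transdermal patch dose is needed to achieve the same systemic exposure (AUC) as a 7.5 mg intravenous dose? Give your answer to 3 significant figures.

D_transdermal = 9.45 mg

For equal systemic exposure: F × D_ev = D_iv
D_ev = D_iv / F = 7.5 / 0.794 = 9.44584 mg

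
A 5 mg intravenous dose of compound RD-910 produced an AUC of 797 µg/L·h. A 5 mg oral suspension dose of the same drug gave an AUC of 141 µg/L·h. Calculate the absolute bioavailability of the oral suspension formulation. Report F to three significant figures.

F = (AUC_ev / D_ev) / (AUC_iv / D_iv)
  = (141/5) / (797/5)
  = 28.2 / 159.4 = 0.1769

F = 0.177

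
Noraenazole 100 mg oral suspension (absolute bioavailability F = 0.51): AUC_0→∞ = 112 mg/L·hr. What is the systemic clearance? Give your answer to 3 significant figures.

CL = 0.455 L/hr

CL = F × Dose / AUC_0→∞
   = 0.51 × 100 / 112 = 0.455357 L/hr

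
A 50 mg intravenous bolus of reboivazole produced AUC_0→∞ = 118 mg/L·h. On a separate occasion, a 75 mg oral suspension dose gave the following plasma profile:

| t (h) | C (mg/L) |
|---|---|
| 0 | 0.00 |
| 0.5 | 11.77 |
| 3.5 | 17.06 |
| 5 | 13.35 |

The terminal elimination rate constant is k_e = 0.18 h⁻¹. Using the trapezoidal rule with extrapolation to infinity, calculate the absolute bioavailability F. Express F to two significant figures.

F = 0.81

Trapezoidal AUC_0→5 (oral suspension):
  [0→0.5]: (0.00+11.77)/2 × 0.5 = 2.9425
  [0.5→3.5]: (11.77+17.06)/2 × 3 = 43.245
  [3.5→5]: (17.06+13.35)/2 × 1.5 = 22.8075
  Sum = 68.995 mg/L·h
Tail: C_last/k_e = 13.35/0.18 = 74.167
AUC_0→∞ (oral suspension) = 68.995 + 74.167 = 143.162 mg/L·h
F = (AUC_ev/D_ev)/(AUC_iv/D_iv) = (143.162/75)/(118/50) = 1.90883/2.36 = 0.8088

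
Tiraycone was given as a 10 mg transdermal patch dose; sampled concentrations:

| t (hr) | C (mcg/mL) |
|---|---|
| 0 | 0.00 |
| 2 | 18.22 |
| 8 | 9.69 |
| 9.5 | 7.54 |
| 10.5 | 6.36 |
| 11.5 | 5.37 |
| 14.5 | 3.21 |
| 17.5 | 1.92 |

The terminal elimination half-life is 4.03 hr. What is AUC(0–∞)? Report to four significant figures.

Trapezoidal AUC_0→17.5:
  [0→2]: (0.00+18.22)/2 × 2 = 18.22
  [2→8]: (18.22+9.69)/2 × 6 = 83.73
  [8→9.5]: (9.69+7.54)/2 × 1.5 = 12.9225
  [9.5→10.5]: (7.54+6.36)/2 × 1 = 6.95
  [10.5→11.5]: (6.36+5.37)/2 × 1 = 5.865
  [11.5→14.5]: (5.37+3.21)/2 × 3 = 12.87
  [14.5→17.5]: (3.21+1.92)/2 × 3 = 7.695
  Sum = 148.2525 mcg/mL·hr
k_e = ln2 / t½ = 0.693147 / 4.03 = 0.1720 hr^-1
Extrapolated tail: C_last / k_e = 1.92 / 0.172 = 11.163
AUC_0→∞ = 148.2525 + 11.163 = 159.4155 mcg/mL·hr

AUC = 159.4 mcg/mL·hr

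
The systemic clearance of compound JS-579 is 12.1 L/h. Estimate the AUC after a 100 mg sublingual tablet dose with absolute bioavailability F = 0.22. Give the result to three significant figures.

AUC_0→∞ = F × Dose / CL
        = 0.22 × 100 / 12.1 = 1.81818 mg/L·h

AUC = 1.82 mg/L·h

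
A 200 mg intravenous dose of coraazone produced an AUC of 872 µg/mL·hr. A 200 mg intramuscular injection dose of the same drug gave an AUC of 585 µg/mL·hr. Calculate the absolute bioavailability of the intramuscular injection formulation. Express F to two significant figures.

F = (AUC_ev / D_ev) / (AUC_iv / D_iv)
  = (585/200) / (872/200)
  = 2.925 / 4.36 = 0.6709

F = 0.67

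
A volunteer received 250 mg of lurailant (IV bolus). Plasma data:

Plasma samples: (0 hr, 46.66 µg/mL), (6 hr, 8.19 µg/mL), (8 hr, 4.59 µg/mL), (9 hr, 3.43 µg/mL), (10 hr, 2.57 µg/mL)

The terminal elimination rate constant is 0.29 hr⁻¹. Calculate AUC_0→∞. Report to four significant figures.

AUC = 193.2 µg/mL·hr

Trapezoidal AUC_0→10:
  [0→6]: (46.66+8.19)/2 × 6 = 164.55
  [6→8]: (8.19+4.59)/2 × 2 = 12.78
  [8→9]: (4.59+3.43)/2 × 1 = 4.01
  [9→10]: (3.43+2.57)/2 × 1 = 3.0
  Sum = 184.34 µg/mL·hr
Extrapolated tail: C_last / k_e = 2.57 / 0.29 = 8.862
AUC_0→∞ = 184.34 + 8.862 = 193.202 µg/mL·hr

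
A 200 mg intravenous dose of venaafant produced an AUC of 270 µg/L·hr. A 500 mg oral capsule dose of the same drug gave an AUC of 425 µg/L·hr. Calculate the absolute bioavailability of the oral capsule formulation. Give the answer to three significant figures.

F = (AUC_ev / D_ev) / (AUC_iv / D_iv)
  = (425/500) / (270/200)
  = 0.85 / 1.35 = 0.6296

F = 0.630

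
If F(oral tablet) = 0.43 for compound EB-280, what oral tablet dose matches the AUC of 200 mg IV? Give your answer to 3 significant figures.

D_oral = 465 mg

For equal systemic exposure: F × D_ev = D_iv
D_ev = D_iv / F = 200 / 0.43 = 465.116 mg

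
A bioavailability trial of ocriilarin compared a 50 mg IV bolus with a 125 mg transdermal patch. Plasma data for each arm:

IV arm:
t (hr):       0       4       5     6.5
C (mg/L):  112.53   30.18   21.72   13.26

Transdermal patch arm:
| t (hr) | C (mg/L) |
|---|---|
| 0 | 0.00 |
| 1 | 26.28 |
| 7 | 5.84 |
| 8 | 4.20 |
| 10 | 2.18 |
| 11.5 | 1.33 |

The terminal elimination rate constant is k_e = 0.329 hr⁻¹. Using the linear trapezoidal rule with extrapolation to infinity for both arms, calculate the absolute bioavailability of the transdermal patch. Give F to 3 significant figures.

F = 0.135

Trapezoidal AUC_0→6.5 (IV):
  [0→4]: (112.53+30.18)/2 × 4 = 285.42
  [4→5]: (30.18+21.72)/2 × 1 = 25.95
  [5→6.5]: (21.72+13.26)/2 × 1.5 = 26.235
  Sum = 337.605 mg/L·hr
IV tail: 13.26/0.329 = 40.304; AUC_iv,0→∞ = 337.605 + 40.304 = 377.909 mg/L·hr
Trapezoidal AUC_0→11.5 (transdermal patch):
  [0→1]: (0.00+26.28)/2 × 1 = 13.14
  [1→7]: (26.28+5.84)/2 × 6 = 96.36
  [7→8]: (5.84+4.20)/2 × 1 = 5.02
  [8→10]: (4.20+2.18)/2 × 2 = 6.38
  [10→11.5]: (2.18+1.33)/2 × 1.5 = 2.6325
  Sum = 123.5325 mg/L·hr
transdermal patch tail: 1.33/0.329 = 4.043; AUC_ev,0→∞ = 123.5325 + 4.043 = 127.5755 mg/L·hr
F = (AUC_ev/D_ev)/(AUC_iv/D_iv) = (127.5755/125)/(377.909/50) = 1.020604/7.55818 = 0.1350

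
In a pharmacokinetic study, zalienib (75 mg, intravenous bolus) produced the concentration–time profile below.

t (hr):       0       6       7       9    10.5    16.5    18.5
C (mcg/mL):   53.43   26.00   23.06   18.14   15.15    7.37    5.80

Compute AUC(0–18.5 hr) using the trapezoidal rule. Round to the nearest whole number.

AUC = 410 mcg/mL·hr

Trapezoidal AUC_0→18.5:
  [0→6]: (53.43+26.00)/2 × 6 = 238.29
  [6→7]: (26.00+23.06)/2 × 1 = 24.53
  [7→9]: (23.06+18.14)/2 × 2 = 41.2
  [9→10.5]: (18.14+15.15)/2 × 1.5 = 24.9675
  [10.5→16.5]: (15.15+7.37)/2 × 6 = 67.56
  [16.5→18.5]: (7.37+5.80)/2 × 2 = 13.17
  Sum = 409.7175 mcg/mL·hr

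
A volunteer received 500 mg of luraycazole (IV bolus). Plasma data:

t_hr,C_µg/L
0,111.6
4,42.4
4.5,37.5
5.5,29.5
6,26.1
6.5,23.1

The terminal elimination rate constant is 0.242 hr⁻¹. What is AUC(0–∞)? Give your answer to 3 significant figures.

Trapezoidal AUC_0→6.5:
  [0→4]: (111.6+42.4)/2 × 4 = 308.0
  [4→4.5]: (42.4+37.5)/2 × 0.5 = 19.975
  [4.5→5.5]: (37.5+29.5)/2 × 1 = 33.5
  [5.5→6]: (29.5+26.1)/2 × 0.5 = 13.9
  [6→6.5]: (26.1+23.1)/2 × 0.5 = 12.3
  Sum = 387.675 µg/L·hr
Extrapolated tail: C_last / k_e = 23.1 / 0.242 = 95.455
AUC_0→∞ = 387.675 + 95.455 = 483.13 µg/L·hr

AUC = 483 µg/L·hr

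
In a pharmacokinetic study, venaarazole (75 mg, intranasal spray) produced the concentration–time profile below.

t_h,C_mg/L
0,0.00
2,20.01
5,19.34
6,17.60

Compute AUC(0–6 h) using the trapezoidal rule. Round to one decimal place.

AUC = 97.5 mg/L·h

Trapezoidal AUC_0→6:
  [0→2]: (0.00+20.01)/2 × 2 = 20.01
  [2→5]: (20.01+19.34)/2 × 3 = 59.025
  [5→6]: (19.34+17.60)/2 × 1 = 18.47
  Sum = 97.505 mg/L·h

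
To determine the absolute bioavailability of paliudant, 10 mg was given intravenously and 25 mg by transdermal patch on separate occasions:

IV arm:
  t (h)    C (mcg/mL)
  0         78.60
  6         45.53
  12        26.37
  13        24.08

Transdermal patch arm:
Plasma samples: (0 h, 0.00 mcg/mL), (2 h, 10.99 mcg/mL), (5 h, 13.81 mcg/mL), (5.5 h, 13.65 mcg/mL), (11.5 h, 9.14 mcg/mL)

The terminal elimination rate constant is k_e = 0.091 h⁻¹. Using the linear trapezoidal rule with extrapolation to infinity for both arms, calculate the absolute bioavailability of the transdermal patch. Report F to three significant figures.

Trapezoidal AUC_0→13 (IV):
  [0→6]: (78.60+45.53)/2 × 6 = 372.39
  [6→12]: (45.53+26.37)/2 × 6 = 215.7
  [12→13]: (26.37+24.08)/2 × 1 = 25.225
  Sum = 613.315 mcg/mL·h
IV tail: 24.08/0.091 = 264.615; AUC_iv,0→∞ = 613.315 + 264.615 = 877.93 mcg/mL·h
Trapezoidal AUC_0→11.5 (transdermal patch):
  [0→2]: (0.00+10.99)/2 × 2 = 10.99
  [2→5]: (10.99+13.81)/2 × 3 = 37.2
  [5→5.5]: (13.81+13.65)/2 × 0.5 = 6.865
  [5.5→11.5]: (13.65+9.14)/2 × 6 = 68.37
  Sum = 123.425 mcg/mL·h
transdermal patch tail: 9.14/0.091 = 100.440; AUC_ev,0→∞ = 123.425 + 100.440 = 223.865 mcg/mL·h
F = (AUC_ev/D_ev)/(AUC_iv/D_iv) = (223.865/25)/(877.93/10) = 8.9546/87.793 = 0.1020

F = 0.102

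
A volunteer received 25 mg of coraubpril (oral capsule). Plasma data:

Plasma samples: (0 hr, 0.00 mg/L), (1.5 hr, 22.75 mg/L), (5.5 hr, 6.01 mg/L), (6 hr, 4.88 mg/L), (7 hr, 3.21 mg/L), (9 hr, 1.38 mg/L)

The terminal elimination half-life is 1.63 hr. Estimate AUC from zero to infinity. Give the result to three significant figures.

Trapezoidal AUC_0→9:
  [0→1.5]: (0.00+22.75)/2 × 1.5 = 17.0625
  [1.5→5.5]: (22.75+6.01)/2 × 4 = 57.52
  [5.5→6]: (6.01+4.88)/2 × 0.5 = 2.7225
  [6→7]: (4.88+3.21)/2 × 1 = 4.045
  [7→9]: (3.21+1.38)/2 × 2 = 4.59
  Sum = 85.94 mg/L·hr
k_e = ln2 / t½ = 0.693147 / 1.63 = 0.4252 hr^-1
Extrapolated tail: C_last / k_e = 1.38 / 0.4252 = 3.246
AUC_0→∞ = 85.94 + 3.246 = 89.186 mg/L·hr

AUC = 89.2 mg/L·hr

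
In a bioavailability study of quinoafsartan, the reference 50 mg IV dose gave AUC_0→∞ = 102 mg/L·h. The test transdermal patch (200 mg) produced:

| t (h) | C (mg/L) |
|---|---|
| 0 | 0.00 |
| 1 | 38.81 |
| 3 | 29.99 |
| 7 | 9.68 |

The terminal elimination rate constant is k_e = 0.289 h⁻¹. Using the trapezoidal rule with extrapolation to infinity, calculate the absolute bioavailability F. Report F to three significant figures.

F = 0.493

Trapezoidal AUC_0→7 (transdermal patch):
  [0→1]: (0.00+38.81)/2 × 1 = 19.405
  [1→3]: (38.81+29.99)/2 × 2 = 68.8
  [3→7]: (29.99+9.68)/2 × 4 = 79.34
  Sum = 167.545 mg/L·h
Tail: C_last/k_e = 9.68/0.289 = 33.495
AUC_0→∞ (transdermal patch) = 167.545 + 33.495 = 201.04 mg/L·h
F = (AUC_ev/D_ev)/(AUC_iv/D_iv) = (201.04/200)/(102/50) = 1.0052/2.04 = 0.4927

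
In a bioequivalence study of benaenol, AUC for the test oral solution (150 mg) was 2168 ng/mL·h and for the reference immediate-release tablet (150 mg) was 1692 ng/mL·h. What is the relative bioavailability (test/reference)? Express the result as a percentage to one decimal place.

F_rel = (AUC_test/D_test) / (AUC_ref/D_ref)
      = (2168/150) / (1692/150)
      = 14.4533 / 11.28 = 1.2813 = 128.13%

F_rel = 128.1%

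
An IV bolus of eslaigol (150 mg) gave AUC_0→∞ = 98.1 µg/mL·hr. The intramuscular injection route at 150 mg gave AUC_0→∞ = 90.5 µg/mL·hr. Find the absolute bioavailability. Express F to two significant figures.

F = 0.92

F = (AUC_ev / D_ev) / (AUC_iv / D_iv)
  = (90.5/150) / (98.1/150)
  = 0.603333 / 0.654 = 0.9225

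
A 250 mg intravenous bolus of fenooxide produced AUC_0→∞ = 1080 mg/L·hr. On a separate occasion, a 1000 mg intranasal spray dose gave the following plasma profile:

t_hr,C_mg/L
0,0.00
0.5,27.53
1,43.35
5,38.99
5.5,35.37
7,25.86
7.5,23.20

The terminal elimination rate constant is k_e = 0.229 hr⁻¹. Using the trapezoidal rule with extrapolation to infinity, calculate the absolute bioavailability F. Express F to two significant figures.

F = 0.085

Trapezoidal AUC_0→7.5 (intranasal spray):
  [0→0.5]: (0.00+27.53)/2 × 0.5 = 6.8825
  [0.5→1]: (27.53+43.35)/2 × 0.5 = 17.72
  [1→5]: (43.35+38.99)/2 × 4 = 164.68
  [5→5.5]: (38.99+35.37)/2 × 0.5 = 18.59
  [5.5→7]: (35.37+25.86)/2 × 1.5 = 45.9225
  [7→7.5]: (25.86+23.20)/2 × 0.5 = 12.265
  Sum = 266.06 mg/L·hr
Tail: C_last/k_e = 23.20/0.229 = 101.310
AUC_0→∞ (intranasal spray) = 266.06 + 101.310 = 367.37 mg/L·hr
F = (AUC_ev/D_ev)/(AUC_iv/D_iv) = (367.37/1000)/(1080/250) = 0.36737/4.32 = 0.0850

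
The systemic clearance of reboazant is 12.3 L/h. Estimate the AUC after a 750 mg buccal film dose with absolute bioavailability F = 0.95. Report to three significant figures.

AUC = 57.9 mg/L·h

AUC_0→∞ = F × Dose / CL
        = 0.95 × 750 / 12.3 = 57.9268 mg/L·h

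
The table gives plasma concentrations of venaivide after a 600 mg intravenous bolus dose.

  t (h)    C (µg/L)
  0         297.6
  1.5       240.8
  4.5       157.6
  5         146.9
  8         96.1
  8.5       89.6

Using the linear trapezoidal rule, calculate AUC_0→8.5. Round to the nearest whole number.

Trapezoidal AUC_0→8.5:
  [0→1.5]: (297.6+240.8)/2 × 1.5 = 403.8
  [1.5→4.5]: (240.8+157.6)/2 × 3 = 597.6
  [4.5→5]: (157.6+146.9)/2 × 0.5 = 76.125
  [5→8]: (146.9+96.1)/2 × 3 = 364.5
  [8→8.5]: (96.1+89.6)/2 × 0.5 = 46.425
  Sum = 1488.45 µg/L·h

AUC = 1488 µg/L·h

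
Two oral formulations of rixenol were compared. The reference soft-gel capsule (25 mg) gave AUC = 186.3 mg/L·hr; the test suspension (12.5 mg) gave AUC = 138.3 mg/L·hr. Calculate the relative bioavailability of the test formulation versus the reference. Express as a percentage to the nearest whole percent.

F_rel = (AUC_test/D_test) / (AUC_ref/D_ref)
      = (138.3/12.5) / (186.3/25)
      = 11.064 / 7.452 = 1.4847 = 148.47%

F_rel = 148%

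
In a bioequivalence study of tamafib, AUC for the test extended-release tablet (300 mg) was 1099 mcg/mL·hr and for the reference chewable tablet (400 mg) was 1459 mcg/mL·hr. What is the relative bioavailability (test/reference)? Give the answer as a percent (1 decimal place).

F_rel = 100.4%

F_rel = (AUC_test/D_test) / (AUC_ref/D_ref)
      = (1099/300) / (1459/400)
      = 3.66333 / 3.6475 = 1.0043 = 100.43%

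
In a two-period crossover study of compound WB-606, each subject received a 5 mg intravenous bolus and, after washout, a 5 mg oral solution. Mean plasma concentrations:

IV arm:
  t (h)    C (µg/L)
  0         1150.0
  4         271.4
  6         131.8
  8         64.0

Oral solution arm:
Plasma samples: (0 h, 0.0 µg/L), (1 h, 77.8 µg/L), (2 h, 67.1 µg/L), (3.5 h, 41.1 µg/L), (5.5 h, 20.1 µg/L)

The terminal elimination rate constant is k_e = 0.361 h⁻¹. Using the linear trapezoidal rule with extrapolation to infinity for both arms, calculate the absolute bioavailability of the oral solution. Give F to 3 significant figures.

F = 0.0855

Trapezoidal AUC_0→8 (IV):
  [0→4]: (1150.0+271.4)/2 × 4 = 2842.8
  [4→6]: (271.4+131.8)/2 × 2 = 403.2
  [6→8]: (131.8+64.0)/2 × 2 = 195.8
  Sum = 3441.8 µg/L·h
IV tail: 64.0/0.361 = 177.285; AUC_iv,0→∞ = 3441.8 + 177.285 = 3619.085 µg/L·h
Trapezoidal AUC_0→5.5 (oral solution):
  [0→1]: (0.0+77.8)/2 × 1 = 38.9
  [1→2]: (77.8+67.1)/2 × 1 = 72.45
  [2→3.5]: (67.1+41.1)/2 × 1.5 = 81.15
  [3.5→5.5]: (41.1+20.1)/2 × 2 = 61.2
  Sum = 253.7 µg/L·h
oral solution tail: 20.1/0.361 = 55.679; AUC_ev,0→∞ = 253.7 + 55.679 = 309.379 µg/L·h
F = (AUC_ev/D_ev)/(AUC_iv/D_iv) = (309.379/5)/(3619.085/5) = 61.8758/723.817 = 0.0855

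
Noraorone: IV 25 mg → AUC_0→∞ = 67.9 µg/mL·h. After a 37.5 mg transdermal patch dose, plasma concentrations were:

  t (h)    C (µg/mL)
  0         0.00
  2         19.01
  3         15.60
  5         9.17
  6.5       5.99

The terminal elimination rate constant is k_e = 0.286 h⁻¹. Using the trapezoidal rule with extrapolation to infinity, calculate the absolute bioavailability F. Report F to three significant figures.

F = 0.917

Trapezoidal AUC_0→6.5 (transdermal patch):
  [0→2]: (0.00+19.01)/2 × 2 = 19.01
  [2→3]: (19.01+15.60)/2 × 1 = 17.305
  [3→5]: (15.60+9.17)/2 × 2 = 24.77
  [5→6.5]: (9.17+5.99)/2 × 1.5 = 11.37
  Sum = 72.455 µg/mL·h
Tail: C_last/k_e = 5.99/0.286 = 20.944
AUC_0→∞ (transdermal patch) = 72.455 + 20.944 = 93.399 µg/mL·h
F = (AUC_ev/D_ev)/(AUC_iv/D_iv) = (93.399/37.5)/(67.9/25) = 2.49064/2.716 = 0.9170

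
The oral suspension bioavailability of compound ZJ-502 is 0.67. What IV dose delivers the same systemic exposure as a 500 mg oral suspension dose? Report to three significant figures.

Systemic exposure from an extravascular dose = F × D_ev, so the equivalent IV dose is F × D_ev.
D_iv = F × D_ev = 0.67 × 500 = 335 mg

D_iv = 335 mg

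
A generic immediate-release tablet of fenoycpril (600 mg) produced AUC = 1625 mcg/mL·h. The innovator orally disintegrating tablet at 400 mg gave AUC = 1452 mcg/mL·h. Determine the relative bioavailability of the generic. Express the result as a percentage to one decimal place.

F_rel = 74.6%

F_rel = (AUC_test/D_test) / (AUC_ref/D_ref)
      = (1625/600) / (1452/400)
      = 2.70833 / 3.63 = 0.7461 = 74.61%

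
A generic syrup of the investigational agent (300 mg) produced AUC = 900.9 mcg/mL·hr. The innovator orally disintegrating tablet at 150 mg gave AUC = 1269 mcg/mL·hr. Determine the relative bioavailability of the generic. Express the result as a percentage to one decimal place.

F_rel = (AUC_test/D_test) / (AUC_ref/D_ref)
      = (900.9/300) / (1269/150)
      = 3.003 / 8.46 = 0.3550 = 35.50%

F_rel = 35.5%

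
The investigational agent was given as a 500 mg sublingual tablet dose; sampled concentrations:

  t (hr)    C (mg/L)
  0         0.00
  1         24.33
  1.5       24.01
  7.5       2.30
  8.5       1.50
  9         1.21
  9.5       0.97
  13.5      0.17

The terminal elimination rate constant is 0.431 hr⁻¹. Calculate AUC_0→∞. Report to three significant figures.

AUC = 109 mg/L·hr

Trapezoidal AUC_0→13.5:
  [0→1]: (0.00+24.33)/2 × 1 = 12.165
  [1→1.5]: (24.33+24.01)/2 × 0.5 = 12.085
  [1.5→7.5]: (24.01+2.30)/2 × 6 = 78.93
  [7.5→8.5]: (2.30+1.50)/2 × 1 = 1.9
  [8.5→9]: (1.50+1.21)/2 × 0.5 = 0.6775
  [9→9.5]: (1.21+0.97)/2 × 0.5 = 0.545
  [9.5→13.5]: (0.97+0.17)/2 × 4 = 2.28
  Sum = 108.5825 mg/L·hr
Extrapolated tail: C_last / k_e = 0.17 / 0.431 = 0.394
AUC_0→∞ = 108.5825 + 0.394 = 108.9765 mg/L·hr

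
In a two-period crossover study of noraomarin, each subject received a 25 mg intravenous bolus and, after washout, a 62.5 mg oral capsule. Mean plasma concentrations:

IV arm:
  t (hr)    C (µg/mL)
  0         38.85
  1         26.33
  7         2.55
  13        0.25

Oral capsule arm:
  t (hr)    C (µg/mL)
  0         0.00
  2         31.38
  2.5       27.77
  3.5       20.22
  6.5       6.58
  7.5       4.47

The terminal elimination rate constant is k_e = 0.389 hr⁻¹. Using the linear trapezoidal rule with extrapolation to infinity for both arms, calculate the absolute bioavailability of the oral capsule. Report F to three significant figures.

F = 0.397

Trapezoidal AUC_0→13 (IV):
  [0→1]: (38.85+26.33)/2 × 1 = 32.59
  [1→7]: (26.33+2.55)/2 × 6 = 86.64
  [7→13]: (2.55+0.25)/2 × 6 = 8.4
  Sum = 127.63 µg/mL·hr
IV tail: 0.25/0.389 = 0.643; AUC_iv,0→∞ = 127.63 + 0.643 = 128.273 µg/mL·hr
Trapezoidal AUC_0→7.5 (oral capsule):
  [0→2]: (0.00+31.38)/2 × 2 = 31.38
  [2→2.5]: (31.38+27.77)/2 × 0.5 = 14.7875
  [2.5→3.5]: (27.77+20.22)/2 × 1 = 23.995
  [3.5→6.5]: (20.22+6.58)/2 × 3 = 40.2
  [6.5→7.5]: (6.58+4.47)/2 × 1 = 5.525
  Sum = 115.8875 µg/mL·hr
oral capsule tail: 4.47/0.389 = 11.491; AUC_ev,0→∞ = 115.8875 + 11.491 = 127.3785 µg/mL·hr
F = (AUC_ev/D_ev)/(AUC_iv/D_iv) = (127.3785/62.5)/(128.273/25) = 2.038056/5.13092 = 0.3972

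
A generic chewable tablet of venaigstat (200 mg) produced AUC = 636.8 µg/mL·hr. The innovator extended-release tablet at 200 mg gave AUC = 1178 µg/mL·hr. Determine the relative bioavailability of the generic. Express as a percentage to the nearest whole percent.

F_rel = 54%

F_rel = (AUC_test/D_test) / (AUC_ref/D_ref)
      = (636.8/200) / (1178/200)
      = 3.184 / 5.89 = 0.5406 = 54.06%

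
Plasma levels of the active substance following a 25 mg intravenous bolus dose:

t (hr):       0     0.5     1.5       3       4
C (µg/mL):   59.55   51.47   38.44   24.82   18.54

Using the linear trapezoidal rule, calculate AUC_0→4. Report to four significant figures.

AUC = 141.8 µg/mL·hr

Trapezoidal AUC_0→4:
  [0→0.5]: (59.55+51.47)/2 × 0.5 = 27.755
  [0.5→1.5]: (51.47+38.44)/2 × 1 = 44.955
  [1.5→3]: (38.44+24.82)/2 × 1.5 = 47.445
  [3→4]: (24.82+18.54)/2 × 1 = 21.68
  Sum = 141.835 µg/mL·hr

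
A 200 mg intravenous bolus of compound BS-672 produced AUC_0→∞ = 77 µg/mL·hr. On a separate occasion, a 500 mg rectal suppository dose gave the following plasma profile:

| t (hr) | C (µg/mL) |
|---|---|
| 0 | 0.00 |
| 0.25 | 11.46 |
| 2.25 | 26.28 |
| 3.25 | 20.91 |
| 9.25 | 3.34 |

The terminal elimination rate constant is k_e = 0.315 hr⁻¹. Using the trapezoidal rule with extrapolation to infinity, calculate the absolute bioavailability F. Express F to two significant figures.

F = 0.76

Trapezoidal AUC_0→9.25 (rectal suppository):
  [0→0.25]: (0.00+11.46)/2 × 0.25 = 1.4325
  [0.25→2.25]: (11.46+26.28)/2 × 2 = 37.74
  [2.25→3.25]: (26.28+20.91)/2 × 1 = 23.595
  [3.25→9.25]: (20.91+3.34)/2 × 6 = 72.75
  Sum = 135.5175 µg/mL·hr
Tail: C_last/k_e = 3.34/0.315 = 10.603
AUC_0→∞ (rectal suppository) = 135.5175 + 10.603 = 146.1205 µg/mL·hr
F = (AUC_ev/D_ev)/(AUC_iv/D_iv) = (146.1205/500)/(77/200) = 0.292241/0.385 = 0.7591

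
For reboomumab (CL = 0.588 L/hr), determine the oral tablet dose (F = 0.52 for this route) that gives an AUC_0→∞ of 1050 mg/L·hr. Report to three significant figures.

Dose = CL × AUC_0→∞ / F
     = 0.588 × 1050 / 0.52 = 1187.31 mg

Dose = 1190 mg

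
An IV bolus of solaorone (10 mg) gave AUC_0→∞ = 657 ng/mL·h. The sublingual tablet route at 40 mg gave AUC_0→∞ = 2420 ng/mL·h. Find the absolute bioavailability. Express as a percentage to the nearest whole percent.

F = 92%

F = (AUC_ev / D_ev) / (AUC_iv / D_iv)
  = (2420/40) / (657/10)
  = 60.5 / 65.7 = 0.9209
  = 92.09%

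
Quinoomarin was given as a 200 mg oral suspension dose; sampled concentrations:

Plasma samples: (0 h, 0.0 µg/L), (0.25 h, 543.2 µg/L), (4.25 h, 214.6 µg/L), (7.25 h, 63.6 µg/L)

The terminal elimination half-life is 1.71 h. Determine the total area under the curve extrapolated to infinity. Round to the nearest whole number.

AUC = 2158 µg/L·h

Trapezoidal AUC_0→7.25:
  [0→0.25]: (0.0+543.2)/2 × 0.25 = 67.9
  [0.25→4.25]: (543.2+214.6)/2 × 4 = 1515.6
  [4.25→7.25]: (214.6+63.6)/2 × 3 = 417.3
  Sum = 2000.8 µg/L·h
k_e = ln2 / t½ = 0.693147 / 1.71 = 0.4053 h^-1
Extrapolated tail: C_last / k_e = 63.6 / 0.4053 = 156.921
AUC_0→∞ = 2000.8 + 156.921 = 2157.721 µg/L·h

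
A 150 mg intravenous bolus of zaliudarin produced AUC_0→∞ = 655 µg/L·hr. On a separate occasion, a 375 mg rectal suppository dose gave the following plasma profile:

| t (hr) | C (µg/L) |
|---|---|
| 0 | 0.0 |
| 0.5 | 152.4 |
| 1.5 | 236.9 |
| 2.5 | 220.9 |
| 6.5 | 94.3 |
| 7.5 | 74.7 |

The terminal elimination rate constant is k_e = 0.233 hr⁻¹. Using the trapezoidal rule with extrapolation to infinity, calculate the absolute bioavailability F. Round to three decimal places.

Trapezoidal AUC_0→7.5 (rectal suppository):
  [0→0.5]: (0.0+152.4)/2 × 0.5 = 38.1
  [0.5→1.5]: (152.4+236.9)/2 × 1 = 194.65
  [1.5→2.5]: (236.9+220.9)/2 × 1 = 228.9
  [2.5→6.5]: (220.9+94.3)/2 × 4 = 630.4
  [6.5→7.5]: (94.3+74.7)/2 × 1 = 84.5
  Sum = 1176.55 µg/L·hr
Tail: C_last/k_e = 74.7/0.233 = 320.601
AUC_0→∞ (rectal suppository) = 1176.55 + 320.601 = 1497.151 µg/L·hr
F = (AUC_ev/D_ev)/(AUC_iv/D_iv) = (1497.151/375)/(655/150) = 3.9924/4.36667 = 0.9143

F = 0.914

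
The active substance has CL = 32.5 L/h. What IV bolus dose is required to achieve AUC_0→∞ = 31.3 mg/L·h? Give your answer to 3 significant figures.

Dose_iv = CL × AUC_0→∞
     = 32.5 × 31.3 = 1017.25 mg

Dose = 1020 mg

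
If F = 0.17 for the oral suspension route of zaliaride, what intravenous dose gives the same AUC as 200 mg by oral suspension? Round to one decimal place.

Systemic exposure from an extravascular dose = F × D_ev, so the equivalent IV dose is F × D_ev.
D_iv = F × D_ev = 0.17 × 200 = 34 mg

D_iv = 34.0 mg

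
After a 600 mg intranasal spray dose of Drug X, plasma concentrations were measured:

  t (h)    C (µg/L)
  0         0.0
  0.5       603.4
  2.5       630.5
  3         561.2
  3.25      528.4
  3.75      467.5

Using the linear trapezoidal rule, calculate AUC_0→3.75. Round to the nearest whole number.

AUC = 2068 µg/L·h

Trapezoidal AUC_0→3.75:
  [0→0.5]: (0.0+603.4)/2 × 0.5 = 150.85
  [0.5→2.5]: (603.4+630.5)/2 × 2 = 1233.9
  [2.5→3]: (630.5+561.2)/2 × 0.5 = 297.925
  [3→3.25]: (561.2+528.4)/2 × 0.25 = 136.2
  [3.25→3.75]: (528.4+467.5)/2 × 0.5 = 248.975
  Sum = 2067.85 µg/L·h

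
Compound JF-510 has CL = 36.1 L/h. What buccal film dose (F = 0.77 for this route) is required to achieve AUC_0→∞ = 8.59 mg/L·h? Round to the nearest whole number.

Dose = CL × AUC_0→∞ / F
     = 36.1 × 8.59 / 0.77 = 402.726 mg

Dose = 403 mg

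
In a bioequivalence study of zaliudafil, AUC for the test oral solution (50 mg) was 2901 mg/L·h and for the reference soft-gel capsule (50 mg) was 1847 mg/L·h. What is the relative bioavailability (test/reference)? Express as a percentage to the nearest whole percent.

F_rel = 157%

F_rel = (AUC_test/D_test) / (AUC_ref/D_ref)
      = (2901/50) / (1847/50)
      = 58.02 / 36.94 = 1.5707 = 157.07%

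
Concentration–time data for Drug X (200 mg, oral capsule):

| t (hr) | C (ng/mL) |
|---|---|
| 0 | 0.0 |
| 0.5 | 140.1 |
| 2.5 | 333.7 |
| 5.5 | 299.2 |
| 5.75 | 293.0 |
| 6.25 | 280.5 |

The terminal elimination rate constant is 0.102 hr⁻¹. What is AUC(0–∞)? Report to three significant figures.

Trapezoidal AUC_0→6.25:
  [0→0.5]: (0.0+140.1)/2 × 0.5 = 35.025
  [0.5→2.5]: (140.1+333.7)/2 × 2 = 473.8
  [2.5→5.5]: (333.7+299.2)/2 × 3 = 949.35
  [5.5→5.75]: (299.2+293.0)/2 × 0.25 = 74.025
  [5.75→6.25]: (293.0+280.5)/2 × 0.5 = 143.375
  Sum = 1675.575 ng/mL·hr
Extrapolated tail: C_last / k_e = 280.5 / 0.102 = 2750.000
AUC_0→∞ = 1675.575 + 2750.000 = 4425.575 ng/mL·hr

AUC = 4430 ng/mL·hr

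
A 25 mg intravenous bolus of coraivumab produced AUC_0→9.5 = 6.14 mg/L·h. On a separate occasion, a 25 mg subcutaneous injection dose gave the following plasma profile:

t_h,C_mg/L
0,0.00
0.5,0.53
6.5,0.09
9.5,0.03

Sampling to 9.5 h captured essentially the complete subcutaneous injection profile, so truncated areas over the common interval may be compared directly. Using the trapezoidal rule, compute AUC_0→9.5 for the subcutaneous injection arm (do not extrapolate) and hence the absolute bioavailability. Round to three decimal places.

F = 0.354

Trapezoidal AUC_0→9.5 (subcutaneous injection):
  [0→0.5]: (0.00+0.53)/2 × 0.5 = 0.1325
  [0.5→6.5]: (0.53+0.09)/2 × 6 = 1.86
  [6.5→9.5]: (0.09+0.03)/2 × 3 = 0.18
  Sum = 2.1725 mg/L·h
F = (AUC_ev/D_ev)/(AUC_iv/D_iv) = (2.1725/25)/(6.14/25) = 0.0869/0.2456 = 0.3538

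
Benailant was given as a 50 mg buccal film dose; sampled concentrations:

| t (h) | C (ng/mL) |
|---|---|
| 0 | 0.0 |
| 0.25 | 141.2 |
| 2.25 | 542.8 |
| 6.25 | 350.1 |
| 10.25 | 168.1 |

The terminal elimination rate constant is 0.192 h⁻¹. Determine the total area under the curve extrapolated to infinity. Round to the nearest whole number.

Trapezoidal AUC_0→10.25:
  [0→0.25]: (0.0+141.2)/2 × 0.25 = 17.65
  [0.25→2.25]: (141.2+542.8)/2 × 2 = 684.0
  [2.25→6.25]: (542.8+350.1)/2 × 4 = 1785.8
  [6.25→10.25]: (350.1+168.1)/2 × 4 = 1036.4
  Sum = 3523.85 ng/mL·h
Extrapolated tail: C_last / k_e = 168.1 / 0.192 = 875.521
AUC_0→∞ = 3523.85 + 875.521 = 4399.371 ng/mL·h

AUC = 4399 ng/mL·h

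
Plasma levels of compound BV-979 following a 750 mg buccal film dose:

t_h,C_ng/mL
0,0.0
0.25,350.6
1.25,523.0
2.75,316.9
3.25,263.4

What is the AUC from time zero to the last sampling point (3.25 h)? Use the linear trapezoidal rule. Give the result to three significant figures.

AUC = 1260 ng/mL·h

Trapezoidal AUC_0→3.25:
  [0→0.25]: (0.0+350.6)/2 × 0.25 = 43.825
  [0.25→1.25]: (350.6+523.0)/2 × 1 = 436.8
  [1.25→2.75]: (523.0+316.9)/2 × 1.5 = 629.925
  [2.75→3.25]: (316.9+263.4)/2 × 0.5 = 145.075
  Sum = 1255.625 ng/mL·h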